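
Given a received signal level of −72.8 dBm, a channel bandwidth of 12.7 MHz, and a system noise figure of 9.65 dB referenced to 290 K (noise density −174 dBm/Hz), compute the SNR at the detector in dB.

20.5 dB

Noise floor: N = −174 + 10 log₁₀(B) + NF
10 log₁₀(1.27×10⁷) = 71.04 dB
N = −174 + 71.04 + 9.65 = −93.31 dBm
SNR = P_sig − N = −72.8 − (−93.31) = 20.51 dB → 20.5 dB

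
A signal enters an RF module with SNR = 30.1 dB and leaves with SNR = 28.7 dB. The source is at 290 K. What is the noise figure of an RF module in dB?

1.4 dB

NF (dB) = SNR_in(dB) − SNR_out(dB) when the source is at T₀
NF = 30.1 − 28.7 = 1.4 dB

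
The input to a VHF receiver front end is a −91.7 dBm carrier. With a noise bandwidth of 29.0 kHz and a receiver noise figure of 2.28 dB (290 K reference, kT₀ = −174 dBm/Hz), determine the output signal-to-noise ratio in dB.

Noise floor: N = −174 + 10 log₁₀(B) + NF
10 log₁₀(2.90×10⁴) = 44.62 dB
N = −174 + 44.62 + 2.28 = −127.10 dBm
SNR = P_sig − N = −91.7 − (−127.10) = 35.40 dB → 35.4 dB

35.4 dB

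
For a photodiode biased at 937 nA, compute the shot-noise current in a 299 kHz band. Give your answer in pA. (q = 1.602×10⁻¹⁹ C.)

I_n = √(2qI·B)
2qI·B = 2 × 1.602×10⁻¹⁹ × 9.37×10⁻⁷ × 2.99×10⁵ = 8.98×10⁻²⁰ A²
I_n = √(8.98×10⁻²⁰) = 3.00×10⁻¹⁰ A = 300 pA

300 pA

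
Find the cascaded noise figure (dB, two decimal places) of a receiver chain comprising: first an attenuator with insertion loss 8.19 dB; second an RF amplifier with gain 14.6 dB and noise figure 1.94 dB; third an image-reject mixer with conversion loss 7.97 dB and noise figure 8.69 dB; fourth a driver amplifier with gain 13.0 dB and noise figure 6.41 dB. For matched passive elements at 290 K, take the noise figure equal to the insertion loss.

Convert to linear (a loss of L dB is a gain of −L dB): F_i = 10^(NF_i/10), G_i = 10^(G_i,dB/10)
  Stage 1: F_1 = 10^(8.19/10) = 6.592, G_1 = 10^(−8.19/10) = 0.1517
  Stage 2: F_2 = 10^(1.94/10) = 1.563, G_2 = 10^(14.6/10) = 28.84
  Stage 3: F_3 = 10^(8.69/10) = 7.396, G_3 = 10^(−7.97/10) = 0.1596
  Stage 4: F_4 = 10^(6.41/10) = 4.375, G_4 = 10^(13.0/10) = 19.95
Friis cascade:
  F = 6.592 + (1.563 − 1)/0.1517 + (7.396 − 1)/4.375 + (4.375 − 1)/0.6982 = 16.60
NF = 10 log₁₀(16.60) = 12.20 dB

12.20 dB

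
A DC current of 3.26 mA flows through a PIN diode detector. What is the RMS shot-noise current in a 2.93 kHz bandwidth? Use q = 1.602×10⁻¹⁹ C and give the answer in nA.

I_n = √(2qI·B)
2qI·B = 2 × 1.602×10⁻¹⁹ × 3.26×10⁻³ × 2.93×10³ = 3.06×10⁻¹⁸ A²
I_n = √(3.06×10⁻¹⁸) = 1.75×10⁻⁹ A = 1.75 nA

1.75 nA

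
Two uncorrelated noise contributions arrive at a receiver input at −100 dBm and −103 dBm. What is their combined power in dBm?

−98.2 dBm

Convert to linear, add, convert back:
P₁ = 1.00×10⁻¹³ W, P₂ = 5.01×10⁻¹⁴ W
P_tot = 1.50×10⁻¹³ W → 10 log₁₀(P_tot / 10⁻³) = −98.2 dBm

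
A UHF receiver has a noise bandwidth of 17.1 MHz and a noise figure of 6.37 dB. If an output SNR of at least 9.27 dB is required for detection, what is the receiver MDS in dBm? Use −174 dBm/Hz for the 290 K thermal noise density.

Sensitivity = −174 + 10 log₁₀(B) + NF + SNR_min
= −174 + 72.33 + 6.37 + 9.27
= −86.03 dBm → −86.0 dBm

−86.0 dBm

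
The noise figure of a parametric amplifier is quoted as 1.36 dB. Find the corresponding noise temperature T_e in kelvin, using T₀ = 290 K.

107 K

F = 10^(1.36/10) = 1.36773
T_e = (F − 1)·T₀ = (1.36773 − 1) × 290 = 107 K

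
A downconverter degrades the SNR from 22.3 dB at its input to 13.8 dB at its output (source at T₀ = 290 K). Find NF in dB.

NF (dB) = SNR_in(dB) − SNR_out(dB) when the source is at T₀
NF = 22.3 − 13.8 = 8.5 dB

8.5 dB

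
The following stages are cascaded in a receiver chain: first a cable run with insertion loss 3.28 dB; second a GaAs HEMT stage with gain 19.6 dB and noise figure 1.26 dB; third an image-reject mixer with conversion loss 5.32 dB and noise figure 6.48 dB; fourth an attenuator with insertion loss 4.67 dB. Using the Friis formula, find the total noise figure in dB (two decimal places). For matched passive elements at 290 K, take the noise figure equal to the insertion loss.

4.88 dB

Convert to linear (a loss of L dB is a gain of −L dB): F_i = 10^(NF_i/10), G_i = 10^(G_i,dB/10)
  Stage 1: F_1 = 10^(3.28/10) = 2.128, G_1 = 10^(−3.28/10) = 0.4699
  Stage 2: F_2 = 10^(1.26/10) = 1.337, G_2 = 10^(19.6/10) = 91.20
  Stage 3: F_3 = 10^(6.48/10) = 4.446, G_3 = 10^(−5.32/10) = 0.2938
  Stage 4: F_4 = 10^(4.67/10) = 2.931, G_4 = 10^(−4.67/10) = 0.3412
Friis cascade:
  F = 2.128 + (1.337 − 1)/0.4699 + (4.446 − 1)/42.85 + (2.931 − 1)/12.59 = 3.078
NF = 10 log₁₀(3.078) = 4.88 dB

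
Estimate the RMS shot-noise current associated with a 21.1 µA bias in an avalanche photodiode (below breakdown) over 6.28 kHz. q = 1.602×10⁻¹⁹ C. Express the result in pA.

I_n = √(2qI·B)
2qI·B = 2 × 1.602×10⁻¹⁹ × 2.11×10⁻⁵ × 6.28×10³ = 4.25×10⁻²⁰ A²
I_n = √(4.25×10⁻²⁰) = 2.06×10⁻¹⁰ A = 206 pA

206 pA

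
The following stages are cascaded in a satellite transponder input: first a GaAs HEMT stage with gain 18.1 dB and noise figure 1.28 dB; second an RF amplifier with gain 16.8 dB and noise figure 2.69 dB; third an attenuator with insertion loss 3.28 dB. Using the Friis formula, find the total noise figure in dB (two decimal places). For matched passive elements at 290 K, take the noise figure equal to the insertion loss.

Convert to linear (a loss of L dB is a gain of −L dB): F_i = 10^(NF_i/10), G_i = 10^(G_i,dB/10)
  Stage 1: F_1 = 10^(1.28/10) = 1.343, G_1 = 10^(18.1/10) = 64.57
  Stage 2: F_2 = 10^(2.69/10) = 1.858, G_2 = 10^(16.8/10) = 47.86
  Stage 3: F_3 = 10^(3.28/10) = 2.128, G_3 = 10^(−3.28/10) = 0.4699
Friis cascade:
  F = 1.343 + (1.858 − 1)/64.57 + (2.128 − 1)/3090 = 1.356
NF = 10 log₁₀(1.356) = 1.32 dB

1.32 dB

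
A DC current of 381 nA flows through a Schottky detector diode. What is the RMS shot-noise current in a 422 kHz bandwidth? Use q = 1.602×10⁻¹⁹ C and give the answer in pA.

I_n = √(2qI·B)
2qI·B = 2 × 1.602×10⁻¹⁹ × 3.81×10⁻⁷ × 4.22×10⁵ = 5.15×10⁻²⁰ A²
I_n = √(5.15×10⁻²⁰) = 2.27×10⁻¹⁰ A = 227 pA

227 pA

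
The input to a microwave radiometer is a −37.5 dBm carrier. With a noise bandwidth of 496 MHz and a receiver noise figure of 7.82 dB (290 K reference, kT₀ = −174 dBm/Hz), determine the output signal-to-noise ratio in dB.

Noise floor: N = −174 + 10 log₁₀(B) + NF
10 log₁₀(4.96×10⁸) = 86.95 dB
N = −174 + 86.95 + 7.82 = −79.23 dBm
SNR = P_sig − N = −37.5 − (−79.23) = 41.73 dB → 41.7 dB

41.7 dB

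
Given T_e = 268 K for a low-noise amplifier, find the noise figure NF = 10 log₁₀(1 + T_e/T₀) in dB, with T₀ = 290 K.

2.84 dB

F = 1 + T_e/T₀ = 1 + 268/290 = 1.92414
NF = 10 log₁₀(1.92414) = 2.84 dB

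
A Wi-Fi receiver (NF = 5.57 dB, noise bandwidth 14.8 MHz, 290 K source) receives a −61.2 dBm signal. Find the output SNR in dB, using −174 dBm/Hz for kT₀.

Noise floor: N = −174 + 10 log₁₀(B) + NF
10 log₁₀(1.48×10⁷) = 71.7 dB
N = −174 + 71.7 + 5.57 = −96.73 dBm
SNR = P_sig − N = −61.2 − (−96.73) = 35.53 dB → 35.5 dB

35.5 dB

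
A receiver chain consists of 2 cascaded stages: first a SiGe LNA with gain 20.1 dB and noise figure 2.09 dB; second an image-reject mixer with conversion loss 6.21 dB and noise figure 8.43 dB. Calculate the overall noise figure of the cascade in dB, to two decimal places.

2.24 dB

Convert to linear (a loss of L dB is a gain of −L dB): F_i = 10^(NF_i/10), G_i = 10^(G_i,dB/10)
  Stage 1: F_1 = 10^(2.09/10) = 1.618, G_1 = 10^(20.1/10) = 102.3
  Stage 2: F_2 = 10^(8.43/10) = 6.966, G_2 = 10^(−6.21/10) = 0.2393
Friis cascade:
  F = 1.618 + (6.966 − 1)/102.3 = 1.676
NF = 10 log₁₀(1.676) = 2.24 dB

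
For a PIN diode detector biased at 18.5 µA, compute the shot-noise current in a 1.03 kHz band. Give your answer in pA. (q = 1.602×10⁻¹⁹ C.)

I_n = √(2qI·B)
2qI·B = 2 × 1.602×10⁻¹⁹ × 1.85×10⁻⁵ × 1.03×10³ = 6.11×10⁻²¹ A²
I_n = √(6.11×10⁻²¹) = 7.81×10⁻¹¹ A = 78.1 pA

78.1 pA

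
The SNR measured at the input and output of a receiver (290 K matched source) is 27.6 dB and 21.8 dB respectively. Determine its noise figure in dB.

NF (dB) = SNR_in(dB) − SNR_out(dB) when the source is at T₀
NF = 27.6 − 21.8 = 5.8 dB

5.8 dB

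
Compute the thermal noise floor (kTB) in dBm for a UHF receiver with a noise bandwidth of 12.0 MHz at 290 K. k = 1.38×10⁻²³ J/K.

−103.2 dBm

P_n = kTB = 1.38×10⁻²³ × 290 × 1.20×10⁷ = 4.80×10⁻¹⁴ W
In dBm: 10 log₁₀(4.80×10⁻¹⁴ / 10⁻³) = −103.2 dBm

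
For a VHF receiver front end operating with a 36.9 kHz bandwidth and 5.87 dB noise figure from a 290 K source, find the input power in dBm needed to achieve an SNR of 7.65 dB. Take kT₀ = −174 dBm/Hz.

−114.8 dBm

Sensitivity = −174 + 10 log₁₀(B) + NF + SNR_min
= −174 + 45.67 + 5.87 + 7.65
= −114.81 dBm → −114.8 dBm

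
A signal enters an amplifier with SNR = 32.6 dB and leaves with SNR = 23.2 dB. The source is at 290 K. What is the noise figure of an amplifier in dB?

NF (dB) = SNR_in(dB) − SNR_out(dB) when the source is at T₀
NF = 32.6 − 23.2 = 9.4 dB

9.4 dB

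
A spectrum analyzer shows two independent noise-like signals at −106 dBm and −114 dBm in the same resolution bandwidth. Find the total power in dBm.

−105.4 dBm

Convert to linear, add, convert back:
P₁ = 2.51×10⁻¹⁴ W, P₂ = 3.98×10⁻¹⁵ W
P_tot = 2.91×10⁻¹⁴ W → 10 log₁₀(P_tot / 10⁻³) = −105.4 dBm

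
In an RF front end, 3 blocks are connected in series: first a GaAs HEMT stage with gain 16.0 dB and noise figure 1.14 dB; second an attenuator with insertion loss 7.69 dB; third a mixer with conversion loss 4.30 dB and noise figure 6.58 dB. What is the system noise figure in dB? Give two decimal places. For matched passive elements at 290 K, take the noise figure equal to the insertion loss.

Convert to linear (a loss of L dB is a gain of −L dB): F_i = 10^(NF_i/10), G_i = 10^(G_i,dB/10)
  Stage 1: F_1 = 10^(1.14/10) = 1.300, G_1 = 10^(16.0/10) = 39.81
  Stage 2: F_2 = 10^(7.69/10) = 5.875, G_2 = 10^(−7.69/10) = 0.1702
  Stage 3: F_3 = 10^(6.58/10) = 4.550, G_3 = 10^(−4.30/10) = 0.3715
Friis cascade:
  F = 1.300 + (5.875 − 1)/39.81 + (4.550 − 1)/6.776 = 1.946
NF = 10 log₁₀(1.946) = 2.89 dB

2.89 dB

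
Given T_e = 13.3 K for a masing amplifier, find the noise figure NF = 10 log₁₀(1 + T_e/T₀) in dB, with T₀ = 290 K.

0.195 dB

F = 1 + T_e/T₀ = 1 + 13.3/290 = 1.04586
NF = 10 log₁₀(1.04586) = 0.195 dB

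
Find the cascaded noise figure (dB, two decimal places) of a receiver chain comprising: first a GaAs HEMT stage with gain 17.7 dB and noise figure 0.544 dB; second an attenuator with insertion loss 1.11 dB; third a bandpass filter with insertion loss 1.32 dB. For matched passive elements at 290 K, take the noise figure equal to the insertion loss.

0.59 dB

Convert to linear (a loss of L dB is a gain of −L dB): F_i = 10^(NF_i/10), G_i = 10^(G_i,dB/10)
  Stage 1: F_1 = 10^(0.544/10) = 1.133, G_1 = 10^(17.7/10) = 58.88
  Stage 2: F_2 = 10^(1.11/10) = 1.291, G_2 = 10^(−1.11/10) = 0.7745
  Stage 3: F_3 = 10^(1.32/10) = 1.355, G_3 = 10^(−1.32/10) = 0.7379
Friis cascade:
  F = 1.133 + (1.291 − 1)/58.88 + (1.355 − 1)/45.60 = 1.146
NF = 10 log₁₀(1.146) = 0.59 dB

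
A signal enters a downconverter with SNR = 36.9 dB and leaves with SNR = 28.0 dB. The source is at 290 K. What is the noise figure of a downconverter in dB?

NF (dB) = SNR_in(dB) − SNR_out(dB) when the source is at T₀
NF = 36.9 − 28.0 = 8.9 dB

8.9 dB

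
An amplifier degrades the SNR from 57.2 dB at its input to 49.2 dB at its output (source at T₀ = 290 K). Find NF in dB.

NF (dB) = SNR_in(dB) − SNR_out(dB) when the source is at T₀
NF = 57.2 − 49.2 = 8.0 dB

8.0 dB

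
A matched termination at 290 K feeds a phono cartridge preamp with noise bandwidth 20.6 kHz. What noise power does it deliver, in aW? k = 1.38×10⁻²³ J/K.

82.4 aW

P_n = kTB = 1.38×10⁻²³ × 290 × 2.06×10⁴ = 8.24×10⁻¹⁷ W = 82.4 aW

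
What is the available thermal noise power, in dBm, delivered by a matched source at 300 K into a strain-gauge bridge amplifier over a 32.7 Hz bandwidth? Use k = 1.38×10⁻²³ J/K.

−158.7 dBm

P_n = kTB = 1.38×10⁻²³ × 300 × 3.27×10¹ = 1.35×10⁻¹⁹ W
In dBm: 10 log₁₀(1.35×10⁻¹⁹ / 10⁻³) = −158.7 dBm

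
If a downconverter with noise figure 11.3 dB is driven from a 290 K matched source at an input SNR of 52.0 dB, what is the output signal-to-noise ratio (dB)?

By definition F = SNR_in/SNR_out, so in dB: SNR_out = SNR_in − NF
SNR_out = 52.0 − 11.3 = 40.7 dB

40.7 dB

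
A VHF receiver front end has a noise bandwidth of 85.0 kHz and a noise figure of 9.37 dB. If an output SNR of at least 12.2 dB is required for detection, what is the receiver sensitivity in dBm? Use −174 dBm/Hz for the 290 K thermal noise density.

−103.1 dBm

Sensitivity = −174 + 10 log₁₀(B) + NF + SNR_min
= −174 + 49.29 + 9.37 + 12.2
= −103.14 dBm → −103.1 dBm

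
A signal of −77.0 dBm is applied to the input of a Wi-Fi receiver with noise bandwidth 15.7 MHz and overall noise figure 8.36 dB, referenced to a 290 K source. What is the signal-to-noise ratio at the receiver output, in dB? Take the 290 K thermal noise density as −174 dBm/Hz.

Noise floor: N = −174 + 10 log₁₀(B) + NF
10 log₁₀(1.57×10⁷) = 71.96 dB
N = −174 + 71.96 + 8.36 = −93.68 dBm
SNR = P_sig − N = −77.0 − (−93.68) = 16.68 dB → 16.7 dB

16.7 dB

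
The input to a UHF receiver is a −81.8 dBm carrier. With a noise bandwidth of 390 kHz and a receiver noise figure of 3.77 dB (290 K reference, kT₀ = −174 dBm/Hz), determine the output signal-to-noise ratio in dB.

Noise floor: N = −174 + 10 log₁₀(B) + NF
10 log₁₀(3.90×10⁵) = 55.91 dB
N = −174 + 55.91 + 3.77 = −114.32 dBm
SNR = P_sig − N = −81.8 − (−114.32) = 32.52 dB → 32.5 dB

32.5 dB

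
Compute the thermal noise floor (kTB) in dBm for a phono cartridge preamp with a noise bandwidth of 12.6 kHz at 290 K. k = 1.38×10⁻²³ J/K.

−133.0 dBm

P_n = kTB = 1.38×10⁻²³ × 290 × 1.26×10⁴ = 5.04×10⁻¹⁷ W
In dBm: 10 log₁₀(5.04×10⁻¹⁷ / 10⁻³) = −133.0 dBm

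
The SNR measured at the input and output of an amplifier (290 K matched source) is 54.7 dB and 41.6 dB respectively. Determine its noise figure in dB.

NF (dB) = SNR_in(dB) − SNR_out(dB) when the source is at T₀
NF = 54.7 − 41.6 = 13.1 dB

13.1 dB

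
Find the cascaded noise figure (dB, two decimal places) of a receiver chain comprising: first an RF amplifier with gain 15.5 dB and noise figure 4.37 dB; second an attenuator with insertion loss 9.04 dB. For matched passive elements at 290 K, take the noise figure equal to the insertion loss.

4.67 dB

Convert to linear (a loss of L dB is a gain of −L dB): F_i = 10^(NF_i/10), G_i = 10^(G_i,dB/10)
  Stage 1: F_1 = 10^(4.37/10) = 2.735, G_1 = 10^(15.5/10) = 35.48
  Stage 2: F_2 = 10^(9.04/10) = 8.017, G_2 = 10^(−9.04/10) = 0.1247
Friis cascade:
  F = 2.735 + (8.017 − 1)/35.48 = 2.933
NF = 10 log₁₀(2.933) = 4.67 dB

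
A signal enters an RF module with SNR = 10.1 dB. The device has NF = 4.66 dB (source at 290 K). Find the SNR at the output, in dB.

5.44 dB

By definition F = SNR_in/SNR_out, so in dB: SNR_out = SNR_in − NF
SNR_out = 10.1 − 4.66 = 5.44 dB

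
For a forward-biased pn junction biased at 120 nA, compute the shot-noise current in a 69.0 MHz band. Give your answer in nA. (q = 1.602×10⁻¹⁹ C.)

I_n = √(2qI·B)
2qI·B = 2 × 1.602×10⁻¹⁹ × 1.20×10⁻⁷ × 6.90×10⁷ = 2.65×10⁻¹⁸ A²
I_n = √(2.65×10⁻¹⁸) = 1.63×10⁻⁹ A = 1.63 nA

1.63 nA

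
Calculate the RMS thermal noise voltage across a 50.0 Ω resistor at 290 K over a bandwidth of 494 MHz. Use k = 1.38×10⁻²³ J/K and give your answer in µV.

19.9 µV

V_n = √(4kTRB)
4kTRB = 4 × 1.38×10⁻²³ × 290 × 5.00×10¹ × 4.94×10⁸ = 3.95×10⁻¹⁰ V²
V_n = √(3.95×10⁻¹⁰) = 1.99×10⁻⁵ V = 19.9 µV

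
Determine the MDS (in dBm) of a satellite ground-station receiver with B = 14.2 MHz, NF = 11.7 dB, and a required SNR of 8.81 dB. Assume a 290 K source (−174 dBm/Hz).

−82.0 dBm

Sensitivity = −174 + 10 log₁₀(B) + NF + SNR_min
= −174 + 71.52 + 11.7 + 8.81
= −81.97 dBm → −82.0 dBm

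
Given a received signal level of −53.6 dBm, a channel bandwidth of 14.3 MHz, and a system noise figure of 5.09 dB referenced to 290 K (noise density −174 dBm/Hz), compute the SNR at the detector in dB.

43.8 dB

Noise floor: N = −174 + 10 log₁₀(B) + NF
10 log₁₀(1.43×10⁷) = 71.55 dB
N = −174 + 71.55 + 5.09 = −97.36 dBm
SNR = P_sig − N = −53.6 − (−97.36) = 43.76 dB → 43.8 dB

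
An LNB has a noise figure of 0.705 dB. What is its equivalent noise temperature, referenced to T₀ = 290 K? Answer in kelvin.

51.1 K

F = 10^(0.705/10) = 1.17625
T_e = (F − 1)·T₀ = (1.17625 − 1) × 290 = 51.1 K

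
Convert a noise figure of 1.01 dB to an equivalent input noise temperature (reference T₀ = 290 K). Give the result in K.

75.9 K

F = 10^(1.01/10) = 1.26183
T_e = (F − 1)·T₀ = (1.26183 − 1) × 290 = 75.9 K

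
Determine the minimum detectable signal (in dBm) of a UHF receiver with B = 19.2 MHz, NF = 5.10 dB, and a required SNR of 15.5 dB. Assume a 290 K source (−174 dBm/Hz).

−80.6 dBm

Sensitivity = −174 + 10 log₁₀(B) + NF + SNR_min
= −174 + 72.83 + 5.10 + 15.5
= −80.57 dBm → −80.6 dBm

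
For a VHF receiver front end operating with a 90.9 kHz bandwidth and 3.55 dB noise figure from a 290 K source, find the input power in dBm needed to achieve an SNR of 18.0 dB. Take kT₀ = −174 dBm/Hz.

Sensitivity = −174 + 10 log₁₀(B) + NF + SNR_min
= −174 + 49.59 + 3.55 + 18.0
= −102.86 dBm → −102.9 dBm

−102.9 dBm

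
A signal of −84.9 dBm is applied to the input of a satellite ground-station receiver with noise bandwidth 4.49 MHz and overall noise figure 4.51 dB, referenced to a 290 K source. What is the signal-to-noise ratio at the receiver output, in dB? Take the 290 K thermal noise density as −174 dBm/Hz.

Noise floor: N = −174 + 10 log₁₀(B) + NF
10 log₁₀(4.49×10⁶) = 66.52 dB
N = −174 + 66.52 + 4.51 = −102.97 dBm
SNR = P_sig − N = −84.9 − (−102.97) = 18.07 dB → 18.1 dB

18.1 dB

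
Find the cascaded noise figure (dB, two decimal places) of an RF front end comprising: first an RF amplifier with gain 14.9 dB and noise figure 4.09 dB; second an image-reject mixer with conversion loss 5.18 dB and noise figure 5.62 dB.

Convert to linear (a loss of L dB is a gain of −L dB): F_i = 10^(NF_i/10), G_i = 10^(G_i,dB/10)
  Stage 1: F_1 = 10^(4.09/10) = 2.564, G_1 = 10^(14.9/10) = 30.90
  Stage 2: F_2 = 10^(5.62/10) = 3.648, G_2 = 10^(−5.18/10) = 0.3034
Friis cascade:
  F = 2.564 + (3.648 − 1)/30.90 = 2.650
NF = 10 log₁₀(2.650) = 4.23 dB

4.23 dB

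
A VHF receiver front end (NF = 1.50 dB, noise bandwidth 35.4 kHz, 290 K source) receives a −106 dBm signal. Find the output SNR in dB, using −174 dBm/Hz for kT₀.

Noise floor: N = −174 + 10 log₁₀(B) + NF
10 log₁₀(3.54×10⁴) = 45.49 dB
N = −174 + 45.49 + 1.50 = −127.01 dBm
SNR = P_sig − N = −106 − (−127.01) = 21.01 dB → 21.0 dB

21.0 dB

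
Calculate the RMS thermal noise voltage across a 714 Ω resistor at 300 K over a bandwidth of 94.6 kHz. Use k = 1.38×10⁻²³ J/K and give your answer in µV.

V_n = √(4kTRB)
4kTRB = 4 × 1.38×10⁻²³ × 300 × 7.14×10² × 9.46×10⁴ = 1.12×10⁻¹² V²
V_n = √(1.12×10⁻¹²) = 1.06×10⁻⁶ V = 1.06 µV

1.06 µV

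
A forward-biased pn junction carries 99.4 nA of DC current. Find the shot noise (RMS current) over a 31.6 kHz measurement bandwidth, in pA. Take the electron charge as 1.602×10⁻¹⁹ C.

31.7 pA

I_n = √(2qI·B)
2qI·B = 2 × 1.602×10⁻¹⁹ × 9.94×10⁻⁸ × 3.16×10⁴ = 1.01×10⁻²¹ A²
I_n = √(1.01×10⁻²¹) = 3.17×10⁻¹¹ A = 31.7 pA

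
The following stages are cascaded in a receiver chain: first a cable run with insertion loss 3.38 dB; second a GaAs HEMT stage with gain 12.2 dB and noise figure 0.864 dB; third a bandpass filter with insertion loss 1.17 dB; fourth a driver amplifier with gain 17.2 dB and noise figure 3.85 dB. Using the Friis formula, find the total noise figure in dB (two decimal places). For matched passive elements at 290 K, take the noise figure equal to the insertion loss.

Convert to linear (a loss of L dB is a gain of −L dB): F_i = 10^(NF_i/10), G_i = 10^(G_i,dB/10)
  Stage 1: F_1 = 10^(3.38/10) = 2.178, G_1 = 10^(−3.38/10) = 0.4592
  Stage 2: F_2 = 10^(0.864/10) = 1.220, G_2 = 10^(12.2/10) = 16.60
  Stage 3: F_3 = 10^(1.17/10) = 1.309, G_3 = 10^(−1.17/10) = 0.7638
  Stage 4: F_4 = 10^(3.85/10) = 2.427, G_4 = 10^(17.2/10) = 52.48
Friis cascade:
  F = 2.178 + (1.220 − 1)/0.4592 + (1.309 − 1)/7.621 + (2.427 − 1)/5.821 = 2.943
NF = 10 log₁₀(2.943) = 4.69 dB

4.69 dB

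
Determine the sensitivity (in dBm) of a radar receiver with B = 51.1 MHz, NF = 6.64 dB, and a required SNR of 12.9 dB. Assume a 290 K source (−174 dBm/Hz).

−77.4 dBm

Sensitivity = −174 + 10 log₁₀(B) + NF + SNR_min
= −174 + 77.08 + 6.64 + 12.9
= −77.38 dBm → −77.4 dBm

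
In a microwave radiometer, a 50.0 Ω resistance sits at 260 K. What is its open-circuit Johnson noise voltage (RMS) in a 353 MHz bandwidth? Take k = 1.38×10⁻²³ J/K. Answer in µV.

V_n = √(4kTRB)
4kTRB = 4 × 1.38×10⁻²³ × 260 × 5.00×10¹ × 3.53×10⁸ = 2.53×10⁻¹⁰ V²
V_n = √(2.53×10⁻¹⁰) = 1.59×10⁻⁵ V = 15.9 µV

15.9 µV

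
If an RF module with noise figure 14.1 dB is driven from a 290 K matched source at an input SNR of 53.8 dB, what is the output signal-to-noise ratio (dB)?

By definition F = SNR_in/SNR_out, so in dB: SNR_out = SNR_in − NF
SNR_out = 53.8 − 14.1 = 39.7 dB

39.7 dB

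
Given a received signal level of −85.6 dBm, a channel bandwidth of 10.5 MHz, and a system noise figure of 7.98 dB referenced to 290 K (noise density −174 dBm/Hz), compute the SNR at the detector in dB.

10.2 dB

Noise floor: N = −174 + 10 log₁₀(B) + NF
10 log₁₀(1.05×10⁷) = 70.21 dB
N = −174 + 70.21 + 7.98 = −95.81 dBm
SNR = P_sig − N = −85.6 − (−95.81) = 10.21 dB → 10.2 dB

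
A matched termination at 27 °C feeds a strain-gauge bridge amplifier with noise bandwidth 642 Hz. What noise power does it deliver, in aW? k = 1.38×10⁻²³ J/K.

T = 27 °C + 273.15 = 300.15 K
P_n = kTB = 1.38×10⁻²³ × 300.15 × 6.42×10² = 2.66×10⁻¹⁸ W = 2.66 aW

2.66 aW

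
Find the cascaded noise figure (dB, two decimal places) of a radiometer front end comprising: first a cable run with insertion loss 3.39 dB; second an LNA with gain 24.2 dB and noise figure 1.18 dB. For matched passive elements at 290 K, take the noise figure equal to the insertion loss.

Convert to linear (a loss of L dB is a gain of −L dB): F_i = 10^(NF_i/10), G_i = 10^(G_i,dB/10)
  Stage 1: F_1 = 10^(3.39/10) = 2.183, G_1 = 10^(−3.39/10) = 0.4581
  Stage 2: F_2 = 10^(1.18/10) = 1.312, G_2 = 10^(24.2/10) = 263.0
Friis cascade:
  F = 2.183 + (1.312 − 1)/0.4581 = 2.864
NF = 10 log₁₀(2.864) = 4.57 dB

4.57 dB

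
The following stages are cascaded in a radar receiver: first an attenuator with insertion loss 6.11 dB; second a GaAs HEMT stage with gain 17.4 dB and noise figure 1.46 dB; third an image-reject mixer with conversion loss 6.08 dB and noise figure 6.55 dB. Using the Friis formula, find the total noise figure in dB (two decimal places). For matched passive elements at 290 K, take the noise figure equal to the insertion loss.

7.76 dB

Convert to linear (a loss of L dB is a gain of −L dB): F_i = 10^(NF_i/10), G_i = 10^(G_i,dB/10)
  Stage 1: F_1 = 10^(6.11/10) = 4.083, G_1 = 10^(−6.11/10) = 0.2449
  Stage 2: F_2 = 10^(1.46/10) = 1.400, G_2 = 10^(17.4/10) = 54.95
  Stage 3: F_3 = 10^(6.55/10) = 4.519, G_3 = 10^(−6.08/10) = 0.2466
Friis cascade:
  F = 4.083 + (1.400 − 1)/0.2449 + (4.519 − 1)/13.46 = 5.976
NF = 10 log₁₀(5.976) = 7.76 dB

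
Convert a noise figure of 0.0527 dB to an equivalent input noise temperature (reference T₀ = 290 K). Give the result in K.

F = 10^(0.0527/10) = 1.01221
T_e = (F − 1)·T₀ = (1.01221 − 1) × 290 = 3.54 K

3.54 K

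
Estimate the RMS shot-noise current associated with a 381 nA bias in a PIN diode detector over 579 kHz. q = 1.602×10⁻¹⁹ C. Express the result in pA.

266 pA

I_n = √(2qI·B)
2qI·B = 2 × 1.602×10⁻¹⁹ × 3.81×10⁻⁷ × 5.79×10⁵ = 7.07×10⁻²⁰ A²
I_n = √(7.07×10⁻²⁰) = 2.66×10⁻¹⁰ A = 266 pA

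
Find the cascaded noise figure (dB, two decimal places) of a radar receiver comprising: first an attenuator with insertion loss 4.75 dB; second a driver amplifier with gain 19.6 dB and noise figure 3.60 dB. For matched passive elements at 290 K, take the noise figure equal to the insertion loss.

8.35 dB

Convert to linear (a loss of L dB is a gain of −L dB): F_i = 10^(NF_i/10), G_i = 10^(G_i,dB/10)
  Stage 1: F_1 = 10^(4.75/10) = 2.985, G_1 = 10^(−4.75/10) = 0.3350
  Stage 2: F_2 = 10^(3.60/10) = 2.291, G_2 = 10^(19.6/10) = 91.20
Friis cascade:
  F = 2.985 + (2.291 − 1)/0.3350 = 6.839
NF = 10 log₁₀(6.839) = 8.35 dB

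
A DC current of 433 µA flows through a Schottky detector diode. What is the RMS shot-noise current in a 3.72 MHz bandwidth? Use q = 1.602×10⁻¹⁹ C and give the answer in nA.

22.7 nA

I_n = √(2qI·B)
2qI·B = 2 × 1.602×10⁻¹⁹ × 4.33×10⁻⁴ × 3.72×10⁶ = 5.16×10⁻¹⁶ A²
I_n = √(5.16×10⁻¹⁶) = 2.27×10⁻⁸ A = 22.7 nA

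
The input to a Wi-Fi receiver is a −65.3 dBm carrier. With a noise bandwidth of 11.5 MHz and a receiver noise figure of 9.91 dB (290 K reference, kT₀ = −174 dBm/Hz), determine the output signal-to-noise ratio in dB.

Noise floor: N = −174 + 10 log₁₀(B) + NF
10 log₁₀(1.15×10⁷) = 70.61 dB
N = −174 + 70.61 + 9.91 = −93.48 dBm
SNR = P_sig − N = −65.3 − (−93.48) = 28.18 dB → 28.2 dB

28.2 dB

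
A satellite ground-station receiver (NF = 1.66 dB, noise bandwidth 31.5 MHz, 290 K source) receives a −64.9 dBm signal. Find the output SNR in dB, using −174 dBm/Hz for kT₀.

32.5 dB

Noise floor: N = −174 + 10 log₁₀(B) + NF
10 log₁₀(3.15×10⁷) = 74.98 dB
N = −174 + 74.98 + 1.66 = −97.36 dBm
SNR = P_sig − N = −64.9 − (−97.36) = 32.46 dB → 32.5 dB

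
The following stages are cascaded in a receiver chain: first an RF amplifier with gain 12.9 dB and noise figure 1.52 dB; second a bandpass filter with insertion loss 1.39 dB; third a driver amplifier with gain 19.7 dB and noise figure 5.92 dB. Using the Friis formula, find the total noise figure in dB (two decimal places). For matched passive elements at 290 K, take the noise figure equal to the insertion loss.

2.16 dB

Convert to linear (a loss of L dB is a gain of −L dB): F_i = 10^(NF_i/10), G_i = 10^(G_i,dB/10)
  Stage 1: F_1 = 10^(1.52/10) = 1.419, G_1 = 10^(12.9/10) = 19.50
  Stage 2: F_2 = 10^(1.39/10) = 1.377, G_2 = 10^(−1.39/10) = 0.7261
  Stage 3: F_3 = 10^(5.92/10) = 3.908, G_3 = 10^(19.7/10) = 93.33
Friis cascade:
  F = 1.419 + (1.377 − 1)/19.50 + (3.908 − 1)/14.16 = 1.644
NF = 10 log₁₀(1.644) = 2.16 dB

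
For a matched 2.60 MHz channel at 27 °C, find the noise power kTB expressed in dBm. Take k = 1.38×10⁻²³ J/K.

T = 27 °C + 273.15 = 300.15 K
P_n = kTB = 1.38×10⁻²³ × 300.15 × 2.60×10⁶ = 1.08×10⁻¹⁴ W
In dBm: 10 log₁₀(1.08×10⁻¹⁴ / 10⁻³) = −109.7 dBm

−109.7 dBm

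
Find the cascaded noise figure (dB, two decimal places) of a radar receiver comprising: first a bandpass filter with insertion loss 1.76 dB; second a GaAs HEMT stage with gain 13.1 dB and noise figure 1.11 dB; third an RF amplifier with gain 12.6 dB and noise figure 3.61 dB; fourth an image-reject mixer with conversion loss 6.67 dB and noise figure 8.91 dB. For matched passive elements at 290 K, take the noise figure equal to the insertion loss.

3.14 dB

Convert to linear (a loss of L dB is a gain of −L dB): F_i = 10^(NF_i/10), G_i = 10^(G_i,dB/10)
  Stage 1: F_1 = 10^(1.76/10) = 1.500, G_1 = 10^(−1.76/10) = 0.6668
  Stage 2: F_2 = 10^(1.11/10) = 1.291, G_2 = 10^(13.1/10) = 20.42
  Stage 3: F_3 = 10^(3.61/10) = 2.296, G_3 = 10^(12.6/10) = 18.20
  Stage 4: F_4 = 10^(8.91/10) = 7.780, G_4 = 10^(−6.67/10) = 0.2153
Friis cascade:
  F = 1.500 + (1.291 − 1)/0.6668 + (2.296 − 1)/13.61 + (7.780 − 1)/247.7 = 2.059
NF = 10 log₁₀(2.059) = 3.14 dB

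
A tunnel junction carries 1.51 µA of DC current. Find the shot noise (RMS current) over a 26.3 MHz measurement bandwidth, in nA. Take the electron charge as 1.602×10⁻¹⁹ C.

3.57 nA

I_n = √(2qI·B)
2qI·B = 2 × 1.602×10⁻¹⁹ × 1.51×10⁻⁶ × 2.63×10⁷ = 1.27×10⁻¹⁷ A²
I_n = √(1.27×10⁻¹⁷) = 3.57×10⁻⁹ A = 3.57 nA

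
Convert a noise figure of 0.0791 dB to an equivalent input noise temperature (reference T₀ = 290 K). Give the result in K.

F = 10^(0.0791/10) = 1.01838
T_e = (F − 1)·T₀ = (1.01838 − 1) × 290 = 5.33 K

5.33 K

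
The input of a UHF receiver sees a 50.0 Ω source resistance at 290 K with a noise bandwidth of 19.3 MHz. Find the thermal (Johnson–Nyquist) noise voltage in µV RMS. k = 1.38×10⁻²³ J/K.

3.93 µV

V_n = √(4kTRB)
4kTRB = 4 × 1.38×10⁻²³ × 290 × 5.00×10¹ × 1.93×10⁷ = 1.54×10⁻¹¹ V²
V_n = √(1.54×10⁻¹¹) = 3.93×10⁻⁶ V = 3.93 µV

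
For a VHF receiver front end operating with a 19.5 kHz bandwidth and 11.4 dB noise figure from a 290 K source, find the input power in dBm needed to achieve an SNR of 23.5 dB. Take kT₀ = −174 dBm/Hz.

Sensitivity = −174 + 10 log₁₀(B) + NF + SNR_min
= −174 + 42.9 + 11.4 + 23.5
= −96.2 dBm → −96.2 dBm

−96.2 dBm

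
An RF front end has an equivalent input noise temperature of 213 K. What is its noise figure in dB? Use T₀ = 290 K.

F = 1 + T_e/T₀ = 1 + 213/290 = 1.73448
NF = 10 log₁₀(1.73448) = 2.39 dB

2.39 dB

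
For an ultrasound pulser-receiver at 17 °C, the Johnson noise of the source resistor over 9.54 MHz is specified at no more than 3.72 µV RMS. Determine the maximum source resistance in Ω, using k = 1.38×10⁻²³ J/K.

90.6 Ω

T = 17 °C + 273.15 = 290.15 K
Johnson–Nyquist: V_n = √(4kTRB) ⇒ R = V_n² / (4kTB)
4kTB = 4 × 1.38×10⁻²³ × 290.15 × 9.54×10⁶ = 1.53×10⁻¹³
R = (3.72×10⁻⁶)² / 1.53×10⁻¹³ = 9.06×10¹ Ω = 90.6 Ω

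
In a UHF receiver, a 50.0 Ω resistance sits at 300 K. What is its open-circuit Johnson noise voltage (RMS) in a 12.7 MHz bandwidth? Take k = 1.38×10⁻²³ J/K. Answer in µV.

3.24 µV

V_n = √(4kTRB)
4kTRB = 4 × 1.38×10⁻²³ × 300 × 5.00×10¹ × 1.27×10⁷ = 1.05×10⁻¹¹ V²
V_n = √(1.05×10⁻¹¹) = 3.24×10⁻⁶ V = 3.24 µV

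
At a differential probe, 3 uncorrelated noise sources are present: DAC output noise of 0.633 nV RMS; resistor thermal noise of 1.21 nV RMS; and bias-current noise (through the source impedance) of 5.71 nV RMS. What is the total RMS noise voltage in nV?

Uncorrelated sources add in power (mean-square): V_tot = √(ΣV_i²)
V_tot = √[(6.33×10⁻¹⁰)² + (1.21×10⁻⁹)² + (5.71×10⁻⁹)²] = 5.87×10⁻⁹ V = 5.87 nV

5.87 nV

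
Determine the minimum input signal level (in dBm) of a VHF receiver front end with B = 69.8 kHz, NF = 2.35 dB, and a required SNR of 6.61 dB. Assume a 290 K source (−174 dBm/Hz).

Sensitivity = −174 + 10 log₁₀(B) + NF + SNR_min
= −174 + 48.44 + 2.35 + 6.61
= −116.60 dBm → −116.6 dBm

−116.6 dBm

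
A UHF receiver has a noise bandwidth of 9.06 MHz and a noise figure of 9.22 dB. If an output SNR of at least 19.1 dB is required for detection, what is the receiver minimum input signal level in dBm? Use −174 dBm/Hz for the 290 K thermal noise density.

−76.1 dBm

Sensitivity = −174 + 10 log₁₀(B) + NF + SNR_min
= −174 + 69.57 + 9.22 + 19.1
= −76.11 dBm → −76.1 dBm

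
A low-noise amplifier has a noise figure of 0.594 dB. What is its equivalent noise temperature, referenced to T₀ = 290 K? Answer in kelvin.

42.5 K

F = 10^(0.594/10) = 1.14657
T_e = (F − 1)·T₀ = (1.14657 − 1) × 290 = 42.5 K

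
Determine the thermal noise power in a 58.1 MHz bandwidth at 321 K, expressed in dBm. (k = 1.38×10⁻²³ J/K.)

−95.9 dBm

P_n = kTB = 1.38×10⁻²³ × 321 × 5.81×10⁷ = 2.57×10⁻¹³ W
In dBm: 10 log₁₀(2.57×10⁻¹³ / 10⁻³) = −95.9 dBm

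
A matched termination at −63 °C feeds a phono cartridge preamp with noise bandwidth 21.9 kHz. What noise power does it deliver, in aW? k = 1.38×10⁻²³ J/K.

63.5 aW

T = −63 °C + 273.15 = 210.15 K
P_n = kTB = 1.38×10⁻²³ × 210.15 × 2.19×10⁴ = 6.35×10⁻¹⁷ W = 63.5 aW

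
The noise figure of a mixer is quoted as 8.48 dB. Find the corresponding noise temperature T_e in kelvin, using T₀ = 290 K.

1754 K

F = 10^(8.48/10) = 7.04693
T_e = (F − 1)·T₀ = (7.04693 − 1) × 290 = 1754 K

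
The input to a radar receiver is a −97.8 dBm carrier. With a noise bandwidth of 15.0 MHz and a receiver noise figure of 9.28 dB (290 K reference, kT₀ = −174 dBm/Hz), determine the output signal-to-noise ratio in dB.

Noise floor: N = −174 + 10 log₁₀(B) + NF
10 log₁₀(1.50×10⁷) = 71.76 dB
N = −174 + 71.76 + 9.28 = −92.96 dBm
SNR = P_sig − N = −97.8 − (−92.96) = −4.84 dB → −4.8 dB

−4.8 dB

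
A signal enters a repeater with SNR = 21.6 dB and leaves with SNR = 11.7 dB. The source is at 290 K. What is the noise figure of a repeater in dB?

NF (dB) = SNR_in(dB) − SNR_out(dB) when the source is at T₀
NF = 21.6 − 11.7 = 9.9 dB

9.9 dB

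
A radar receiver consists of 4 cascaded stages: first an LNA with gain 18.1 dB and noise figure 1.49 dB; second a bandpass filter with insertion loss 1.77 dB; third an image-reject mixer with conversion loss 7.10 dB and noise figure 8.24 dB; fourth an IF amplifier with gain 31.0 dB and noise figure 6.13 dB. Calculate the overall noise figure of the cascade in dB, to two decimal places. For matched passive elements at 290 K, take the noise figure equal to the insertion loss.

Convert to linear (a loss of L dB is a gain of −L dB): F_i = 10^(NF_i/10), G_i = 10^(G_i,dB/10)
  Stage 1: F_1 = 10^(1.49/10) = 1.409, G_1 = 10^(18.1/10) = 64.57
  Stage 2: F_2 = 10^(1.77/10) = 1.503, G_2 = 10^(−1.77/10) = 0.6653
  Stage 3: F_3 = 10^(8.24/10) = 6.668, G_3 = 10^(−7.10/10) = 0.1950
  Stage 4: F_4 = 10^(6.13/10) = 4.102, G_4 = 10^(31.0/10) = 1259
Friis cascade:
  F = 1.409 + (1.503 − 1)/64.57 + (6.668 − 1)/42.95 + (4.102 − 1)/8.375 = 1.919
NF = 10 log₁₀(1.919) = 2.83 dB

2.83 dB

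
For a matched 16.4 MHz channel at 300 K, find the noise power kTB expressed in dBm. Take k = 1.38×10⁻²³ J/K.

P_n = kTB = 1.38×10⁻²³ × 300 × 1.64×10⁷ = 6.79×10⁻¹⁴ W
In dBm: 10 log₁₀(6.79×10⁻¹⁴ / 10⁻³) = −101.7 dBm

−101.7 dBm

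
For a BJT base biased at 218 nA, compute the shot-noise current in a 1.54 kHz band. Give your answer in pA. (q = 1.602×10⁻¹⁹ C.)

I_n = √(2qI·B)
2qI·B = 2 × 1.602×10⁻¹⁹ × 2.18×10⁻⁷ × 1.54×10³ = 1.08×10⁻²² A²
I_n = √(1.08×10⁻²²) = 1.04×10⁻¹¹ A = 10.4 pA

10.4 pA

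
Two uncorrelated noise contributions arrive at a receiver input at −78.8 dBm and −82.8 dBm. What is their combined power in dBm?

Convert to linear, add, convert back:
P₁ = 1.32×10⁻¹¹ W, P₂ = 5.25×10⁻¹² W
P_tot = 1.84×10⁻¹¹ W → 10 log₁₀(P_tot / 10⁻³) = −77.3 dBm

−77.3 dBm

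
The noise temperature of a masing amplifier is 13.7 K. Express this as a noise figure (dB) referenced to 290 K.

0.200 dB

F = 1 + T_e/T₀ = 1 + 13.7/290 = 1.04724
NF = 10 log₁₀(1.04724) = 0.200 dB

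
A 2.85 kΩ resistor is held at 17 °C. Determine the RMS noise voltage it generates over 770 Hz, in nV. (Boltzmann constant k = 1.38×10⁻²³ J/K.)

187 nV

T = 17 °C + 273.15 = 290.15 K
V_n = √(4kTRB)
4kTRB = 4 × 1.38×10⁻²³ × 290.15 × 2.85×10³ × 7.70×10² = 3.51×10⁻¹⁴ V²
V_n = √(3.51×10⁻¹⁴) = 1.87×10⁻⁷ V = 187 nV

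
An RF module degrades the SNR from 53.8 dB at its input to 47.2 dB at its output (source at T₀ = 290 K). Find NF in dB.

NF (dB) = SNR_in(dB) − SNR_out(dB) when the source is at T₀
NF = 53.8 − 47.2 = 6.6 dB

6.6 dB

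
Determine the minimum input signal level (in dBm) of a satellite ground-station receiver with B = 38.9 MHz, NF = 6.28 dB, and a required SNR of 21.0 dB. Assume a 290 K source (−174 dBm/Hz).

Sensitivity = −174 + 10 log₁₀(B) + NF + SNR_min
= −174 + 75.9 + 6.28 + 21.0
= −70.82 dBm → −70.8 dBm

−70.8 dBm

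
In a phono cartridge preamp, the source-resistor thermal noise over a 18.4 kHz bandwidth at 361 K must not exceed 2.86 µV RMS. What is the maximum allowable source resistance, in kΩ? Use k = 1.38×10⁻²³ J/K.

22.3 kΩ

Johnson–Nyquist: V_n = √(4kTRB) ⇒ R = V_n² / (4kTB)
4kTB = 4 × 1.38×10⁻²³ × 361 × 1.84×10⁴ = 3.67×10⁻¹⁶
R = (2.86×10⁻⁶)² / 3.67×10⁻¹⁶ = 2.23×10⁴ Ω = 22.3 kΩ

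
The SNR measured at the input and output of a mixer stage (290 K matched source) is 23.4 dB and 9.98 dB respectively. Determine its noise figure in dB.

NF (dB) = SNR_in(dB) − SNR_out(dB) when the source is at T₀
NF = 23.4 − 9.98 = 13.42 dB

13.42 dB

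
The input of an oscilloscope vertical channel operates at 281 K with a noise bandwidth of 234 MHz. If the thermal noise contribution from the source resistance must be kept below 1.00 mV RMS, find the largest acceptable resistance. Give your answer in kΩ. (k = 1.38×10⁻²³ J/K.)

Johnson–Nyquist: V_n = √(4kTRB) ⇒ R = V_n² / (4kTB)
4kTB = 4 × 1.38×10⁻²³ × 281 × 2.34×10⁸ = 3.63×10⁻¹²
R = (1.00×10⁻³)² / 3.63×10⁻¹² = 2.76×10⁵ Ω = 276 kΩ

276 kΩ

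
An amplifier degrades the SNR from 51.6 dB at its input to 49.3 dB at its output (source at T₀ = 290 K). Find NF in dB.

NF (dB) = SNR_in(dB) − SNR_out(dB) when the source is at T₀
NF = 51.6 − 49.3 = 2.3 dB

2.3 dB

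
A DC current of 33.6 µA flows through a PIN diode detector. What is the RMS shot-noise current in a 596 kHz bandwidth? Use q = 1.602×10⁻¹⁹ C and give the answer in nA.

2.53 nA

I_n = √(2qI·B)
2qI·B = 2 × 1.602×10⁻¹⁹ × 3.36×10⁻⁵ × 5.96×10⁵ = 6.42×10⁻¹⁸ A²
I_n = √(6.42×10⁻¹⁸) = 2.53×10⁻⁹ A = 2.53 nA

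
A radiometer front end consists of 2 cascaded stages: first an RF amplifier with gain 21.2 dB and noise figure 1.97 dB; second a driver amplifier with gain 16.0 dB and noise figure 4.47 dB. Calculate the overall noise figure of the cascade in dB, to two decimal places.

2.01 dB

Convert to linear (a loss of L dB is a gain of −L dB): F_i = 10^(NF_i/10), G_i = 10^(G_i,dB/10)
  Stage 1: F_1 = 10^(1.97/10) = 1.574, G_1 = 10^(21.2/10) = 131.8
  Stage 2: F_2 = 10^(4.47/10) = 2.799, G_2 = 10^(16.0/10) = 39.81
Friis cascade:
  F = 1.574 + (2.799 − 1)/131.8 = 1.588
NF = 10 log₁₀(1.588) = 2.01 dB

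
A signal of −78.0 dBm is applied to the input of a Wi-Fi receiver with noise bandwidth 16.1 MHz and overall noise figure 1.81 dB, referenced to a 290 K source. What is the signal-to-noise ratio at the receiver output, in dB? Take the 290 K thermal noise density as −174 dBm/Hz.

Noise floor: N = −174 + 10 log₁₀(B) + NF
10 log₁₀(1.61×10⁷) = 72.07 dB
N = −174 + 72.07 + 1.81 = −100.12 dBm
SNR = P_sig − N = −78.0 − (−100.12) = 22.12 dB → 22.1 dB

22.1 dB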